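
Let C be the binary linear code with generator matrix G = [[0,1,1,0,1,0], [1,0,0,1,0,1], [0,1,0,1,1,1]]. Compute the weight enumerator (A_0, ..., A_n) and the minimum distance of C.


Weight distribution: A_0 = 1, A_2 = 1, A_3 = 4, A_4 = 1, A_6 = 1. Minimum distance d = 2.

Enumerate all 2^3 = 8 messages m ∈ F_2^3.
For each, compute codeword c = mG in F_2^6, then tally its weight.
  m = 000 → c = 000000, weight = 0.
  m = 100 → c = 011010, weight = 3.
  m = 010 → c = 100101, weight = 3.
  m = 110 → c = 111111, weight = 6.
  m = 001 → c = 010111, weight = 4.
  m = 101 → c = 001101, weight = 3.
  m = 011 → c = 110010, weight = 3.
  m = 111 → c = 101000, weight = 2.
Tally weights:
  weight 0: 1 codewords.
  weight 2: 1 codewords.
  weight 3: 4 codewords.
  weight 4: 1 codewords.
  weight 6: 1 codewords.
Minimum distance d = smallest w > 0 with A_w > 0 = 2.
Sanity: Σ A_w = 8 = 2^3 = 8 ✓.


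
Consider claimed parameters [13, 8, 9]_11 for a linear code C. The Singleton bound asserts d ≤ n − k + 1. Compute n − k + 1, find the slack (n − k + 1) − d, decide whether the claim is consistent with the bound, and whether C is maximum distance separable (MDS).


Singleton RHS = n − k + 1 = 6, slack = -3, bound violated (no such code; not MDS).

Singleton bound: d ≤ n − k + 1.
Here n = 13, k = 8, so n − k + 1 = 6.
Given d = 9, check d ≤ 6: NO.
Slack = (n − k + 1) − d = -3.
The slack is negative: d = 9 exceeds n − k + 1 = 6 by 3, so the Singleton bound is violated and no linear [13, 8, 9]_11 code can exist. In particular it is not MDS (MDS requires d = n − k + 1 exactly).
Description: the claimed parameters are [13, 8, 9]_11; such a code would be impossible (violates the Singleton bound).


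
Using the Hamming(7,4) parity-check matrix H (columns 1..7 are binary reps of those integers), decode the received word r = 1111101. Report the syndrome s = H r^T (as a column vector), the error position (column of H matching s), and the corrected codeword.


s = (1, 1, 0)^T, error position = 6, corrected codeword c = 1111111

Compute s = H r^T mod 2 one row at a time:
  s_1 = 1 + 1 + 0 + 1 = 3 ≡ 1 (mod 2).
  s_2 = 1 + 1 + 0 + 1 = 3 ≡ 1 (mod 2).
  s_3 = 1 + 1 + 1 + 1 = 4 ≡ 0 (mod 2).
s = (1, 1, 0)^T — this equals column 6 of H (binary 110), so error is at position 6.
Correct: flip bit 6 of r = 1111101 to get c = 1111111.


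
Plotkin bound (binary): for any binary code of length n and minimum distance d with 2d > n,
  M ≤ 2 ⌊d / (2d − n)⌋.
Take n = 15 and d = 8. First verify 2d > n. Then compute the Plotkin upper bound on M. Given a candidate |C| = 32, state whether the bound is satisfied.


Plotkin bound M ≤ 16; given |C| = 32 > bound (violated).

Check applicability: 2d = 16, n = 15.
2d − n = 1 > 0, so Plotkin applies.
Compute d/(2d−n) = 8/1 ≈ 8.0000.
⌊d/(2d−n)⌋ = 8.
Plotkin bound: M ≤ 2·8 = 16.
Given |C| = 32, check: VIOLATED.
This |C| is above the Plotkin bound, so no binary code with n = 15, d = 8 and 32 codewords exists.


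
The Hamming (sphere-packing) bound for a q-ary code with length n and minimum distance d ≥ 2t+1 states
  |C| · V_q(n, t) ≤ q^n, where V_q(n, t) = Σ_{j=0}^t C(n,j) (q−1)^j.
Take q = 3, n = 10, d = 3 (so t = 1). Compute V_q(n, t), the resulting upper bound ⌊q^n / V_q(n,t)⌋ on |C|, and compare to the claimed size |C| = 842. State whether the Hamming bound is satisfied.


V_q(n, t) = 21, q^n = 59049, Hamming bound = 2811, |C| = 842 ≤ bound (satisfied).

Step 1: Compute V_q(n, t) = Σ_{j=0}^1 C(n, j) (q−1)^j.
  j = 0: C(10,0)·(2)^0 = 1·1 = 1.
  j = 1: C(10,1)·(2)^1 = 10·2 = 20.
  V_q(n, t) = 1 + 20 = 21.
Step 2: q^n = 3^10 = 59049.
Step 3: Hamming bound ⌊q^n / V_q(n,t)⌋ = ⌊59049/21⌋ = 2811.
Step 4: Compare |C| = 842 to 2811: satisfied.
The claimed |C| lies below the Hamming bound.


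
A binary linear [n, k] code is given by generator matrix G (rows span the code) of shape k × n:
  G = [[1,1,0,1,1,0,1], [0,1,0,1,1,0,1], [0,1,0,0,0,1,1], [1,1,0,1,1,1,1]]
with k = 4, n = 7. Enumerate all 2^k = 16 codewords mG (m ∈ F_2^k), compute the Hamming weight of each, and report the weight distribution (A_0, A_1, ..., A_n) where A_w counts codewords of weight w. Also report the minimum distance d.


Weight distribution: A_0 = 1, A_1 = 2, A_2 = 3, A_3 = 4, A_4 = 3, A_5 = 2, A_6 = 1. Minimum distance d = 1.

Enumerate all 2^4 = 16 messages m ∈ F_2^4.
For each, compute codeword c = mG in F_2^7, then tally its weight.
  m = 0000 → c = 0000000, weight = 0.
  m = 1000 → c = 1101101, weight = 5.
  m = 0100 → c = 0101101, weight = 4.
  m = 1100 → c = 1000000, weight = 1.
  m = 0010 → c = 0100011, weight = 3.
  m = 1010 → c = 1001110, weight = 4.
  m = 0110 → c = 0001110, weight = 3.
  m = 1110 → c = 1100011, weight = 4.
  m = 0001 → c = 1101111, weight = 6.
  m = 1001 → c = 0000010, weight = 1.
  m = 0101 → c = 1000010, weight = 2.
  m = 1101 → c = 0101111, weight = 5.
  m = 0011 → c = 1001100, weight = 3.
  m = 1011 → c = 0100001, weight = 2.
  m = 0111 → c = 1100001, weight = 3.
  m = 1111 → c = 0001100, weight = 2.
Tally weights:
  weight 0: 1 codewords.
  weight 1: 2 codewords.
  weight 2: 3 codewords.
  weight 3: 4 codewords.
  weight 4: 3 codewords.
  weight 5: 2 codewords.
  weight 6: 1 codewords.
Minimum distance d = smallest w > 0 with A_w > 0 = 1.
Sanity: Σ A_w = 16 = 2^4 = 16 ✓.


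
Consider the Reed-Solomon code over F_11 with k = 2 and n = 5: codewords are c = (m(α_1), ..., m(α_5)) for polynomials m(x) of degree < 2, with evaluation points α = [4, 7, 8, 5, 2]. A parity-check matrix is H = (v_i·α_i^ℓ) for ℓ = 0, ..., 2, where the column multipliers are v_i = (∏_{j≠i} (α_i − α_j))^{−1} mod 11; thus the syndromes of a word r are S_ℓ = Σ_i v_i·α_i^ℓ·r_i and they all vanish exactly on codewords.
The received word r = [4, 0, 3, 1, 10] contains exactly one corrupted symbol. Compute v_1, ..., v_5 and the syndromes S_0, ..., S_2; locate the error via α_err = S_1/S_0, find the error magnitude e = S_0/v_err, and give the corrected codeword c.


S = (9, 8, 1), error at position 2, error magnitude e = 5, c = [4, 6, 3, 1, 10].

Step 1: column multipliers v_i = (∏_{j≠i}(α_i − α_j))^{−1} mod 11.
  i = 1 (α = 4): (4−7)(4−8)(4−5)(4−2) = (−3)·(−4)·(−1)·2 = −24 ≡ 9, so v_1 = 9^{−1} = 5 (mod 11).
  i = 2 (α = 7): (7−4)(7−8)(7−5)(7−2) = 3·(−1)·2·5 = −30 ≡ 3, so v_2 = 3^{−1} = 4 (mod 11).
  i = 3 (α = 8): (8−4)(8−7)(8−5)(8−2) = 4·1·3·6 = 72 ≡ 6, so v_3 = 6^{−1} = 2 (mod 11).
  i = 4 (α = 5): (5−4)(5−7)(5−8)(5−2) = 1·(−2)·(−3)·3 = 18 ≡ 7, so v_4 = 7^{−1} = 8 (mod 11).
  i = 5 (α = 2): (2−4)(2−7)(2−8)(2−5) = (−2)·(−5)·(−6)·(−3) = 180 ≡ 4, so v_5 = 4^{−1} = 3 (mod 11).
  v = [5, 4, 2, 8, 3].
Step 2: syndromes of r = [4, 0, 3, 1, 10] (all sums mod 11).
  S_0 = Σ v_i r_i = 5·4 + 4·0 + 2·3 + 8·1 + 3·10 = 64 ≡ 9.
  S_1 = Σ v_i α_i r_i = 5·4·4 + 4·7·0 + 2·8·3 + 8·5·1 + 3·2·10 = 228 ≡ 8.
  α_i^2 mod 11 = [5, 5, 9, 3, 4].
  S_2 = Σ v_i α_i^2 r_i = 5·5·4 + 4·5·0 + 2·9·3 + 8·3·1 + 3·4·10 = 298 ≡ 1.
  S = (9, 8, 1) ≠ 0, so r is not a codeword (an error is present).
Step 3: locate the error. For a single error e at position i, S_ℓ = v_i·e·α_i^ℓ, so α_err = S_1/S_0.
  S_0^{−1} = 9^{−1} = 5 (mod 11), so α_err = 8·5 = 40 ≡ 7 = α_2. Error position i = 2.
  Consistency check: S_2/S_1 = 1·7 = 7 ≡ 7 = α_err ✓ (single-error assumption holds).
Step 4: error magnitude e = S_0/v_2 = S_0·∏_{j≠2}(α_2 − α_j) = 9·3 = 27 ≡ 5 (mod 11).
Step 5: correct position 2: c_2 = r_2 − e = 0 − 5 ≡ 6 (mod 11). Hence c = [4, 6, 3, 1, 10].
  Check: interpolating c through the α_i gives m(x) = 5 + 8·x (degree < 2) with m(α_i) = c_i for every i, so c is indeed a codeword.


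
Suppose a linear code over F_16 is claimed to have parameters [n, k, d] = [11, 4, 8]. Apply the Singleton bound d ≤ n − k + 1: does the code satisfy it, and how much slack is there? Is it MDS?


Singleton RHS = n − k + 1 = 8, slack = 0, bound satisfied, MDS.

Singleton bound: d ≤ n − k + 1.
Here n = 11, k = 4, so n − k + 1 = 8.
Given d = 8, check d ≤ 8: YES.
Slack = (n − k + 1) − d = 0.
The code is MDS (slack = 0).
Description: the claimed parameters are [11, 4, 8]_16; such a code would be MDS (meets Singleton bound).


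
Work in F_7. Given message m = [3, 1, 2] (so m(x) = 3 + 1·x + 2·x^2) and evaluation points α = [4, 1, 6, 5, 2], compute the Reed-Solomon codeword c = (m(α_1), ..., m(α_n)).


c = [4, 6, 4, 2, 6]

Message polynomial: m(x) = 3 + 1·x + 2·x^2 (mod 7).
For each evaluation point α_i, compute m(α_i) mod 7:
  α_1 = 4: Horner steps 2 → 2 → 4, so m(4) = 4.
  α_2 = 1: Horner steps 2 → 3 → 6, so m(1) = 6.
  α_3 = 6: Horner steps 2 → 6 → 4, so m(6) = 4.
  α_4 = 5: Horner steps 2 → 4 → 2, so m(5) = 2.
  α_5 = 2: Horner steps 2 → 5 → 6, so m(2) = 6.
Codeword c = [4, 6, 4, 2, 6] ∈ F_7^5.


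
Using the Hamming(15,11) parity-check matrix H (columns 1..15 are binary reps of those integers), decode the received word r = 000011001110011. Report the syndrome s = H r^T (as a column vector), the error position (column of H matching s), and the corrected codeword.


s = (1, 0, 1, 0)^T, error position = 10, corrected codeword c = 000011001010011

Compute s = H r^T mod 2 one row at a time:
  s_1 = 0 + 1 + 1 + 1 + 0 + 0 + 1 + 1 = 5 ≡ 1 (mod 2).
  s_2 = 0 + 1 + 1 + 0 + 0 + 0 + 1 + 1 = 4 ≡ 0 (mod 2).
  s_3 = 0 + 0 + 1 + 0 + 1 + 1 + 1 + 1 = 5 ≡ 1 (mod 2).
  s_4 = 0 + 0 + 1 + 0 + 1 + 1 + 0 + 1 = 4 ≡ 0 (mod 2).
s = (1, 0, 1, 0)^T — this equals column 10 of H (binary 1010), so error is at position 10.
Correct: flip bit 10 of r = 000011001110011 to get c = 000011001010011.


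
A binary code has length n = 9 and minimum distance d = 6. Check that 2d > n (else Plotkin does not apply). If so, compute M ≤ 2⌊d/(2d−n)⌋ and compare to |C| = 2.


Plotkin bound M ≤ 4; given |C| = 2 ≤ bound (satisfied).

Check applicability: 2d = 12, n = 9.
2d − n = 3 > 0, so Plotkin applies.
Compute d/(2d−n) = 6/3 ≈ 2.0000.
⌊d/(2d−n)⌋ = 2.
Plotkin bound: M ≤ 2·2 = 4.
Given |C| = 2, check: satisfied.
This |C| is below the Plotkin bound.


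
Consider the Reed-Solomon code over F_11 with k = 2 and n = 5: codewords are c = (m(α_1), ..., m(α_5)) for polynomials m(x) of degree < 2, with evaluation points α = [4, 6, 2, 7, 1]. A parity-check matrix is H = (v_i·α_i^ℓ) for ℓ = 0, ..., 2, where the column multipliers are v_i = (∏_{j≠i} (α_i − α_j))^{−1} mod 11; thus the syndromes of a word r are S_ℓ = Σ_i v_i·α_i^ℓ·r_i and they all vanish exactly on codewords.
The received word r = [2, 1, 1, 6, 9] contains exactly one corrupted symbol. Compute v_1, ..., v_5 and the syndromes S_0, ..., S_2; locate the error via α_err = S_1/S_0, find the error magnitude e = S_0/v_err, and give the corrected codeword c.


S = (5, 10, 9), error at position 3, error magnitude e = 9, c = [2, 1, 3, 6, 9].

Step 1: column multipliers v_i = (∏_{j≠i}(α_i − α_j))^{−1} mod 11.
  i = 1 (α = 4): (4−6)(4−2)(4−7)(4−1) = (−2)·2·(−3)·3 = 36 ≡ 3, so v_1 = 3^{−1} = 4 (mod 11).
  i = 2 (α = 6): (6−4)(6−2)(6−7)(6−1) = 2·4·(−1)·5 = −40 ≡ 4, so v_2 = 4^{−1} = 3 (mod 11).
  i = 3 (α = 2): (2−4)(2−6)(2−7)(2−1) = (−2)·(−4)·(−5)·1 = −40 ≡ 4, so v_3 = 4^{−1} = 3 (mod 11).
  i = 4 (α = 7): (7−4)(7−6)(7−2)(7−1) = 3·1·5·6 = 90 ≡ 2, so v_4 = 2^{−1} = 6 (mod 11).
  i = 5 (α = 1): (1−4)(1−6)(1−2)(1−7) = (−3)·(−5)·(−1)·(−6) = 90 ≡ 2, so v_5 = 2^{−1} = 6 (mod 11).
  v = [4, 3, 3, 6, 6].
Step 2: syndromes of r = [2, 1, 1, 6, 9] (all sums mod 11).
  S_0 = Σ v_i r_i = 4·2 + 3·1 + 3·1 + 6·6 + 6·9 = 104 ≡ 5.
  S_1 = Σ v_i α_i r_i = 4·4·2 + 3·6·1 + 3·2·1 + 6·7·6 + 6·1·9 = 362 ≡ 10.
  α_i^2 mod 11 = [5, 3, 4, 5, 1].
  S_2 = Σ v_i α_i^2 r_i = 4·5·2 + 3·3·1 + 3·4·1 + 6·5·6 + 6·1·9 = 295 ≡ 9.
  S = (5, 10, 9) ≠ 0, so r is not a codeword (an error is present).
Step 3: locate the error. For a single error e at position i, S_ℓ = v_i·e·α_i^ℓ, so α_err = S_1/S_0.
  S_0^{−1} = 5^{−1} = 9 (mod 11), so α_err = 10·9 = 90 ≡ 2 = α_3. Error position i = 3.
  Consistency check: S_2/S_1 = 9·10 = 90 ≡ 2 = α_err ✓ (single-error assumption holds).
Step 4: error magnitude e = S_0/v_3 = S_0·∏_{j≠3}(α_3 − α_j) = 5·4 = 20 ≡ 9 (mod 11).
Step 5: correct position 3: c_3 = r_3 − e = 1 − 9 ≡ 3 (mod 11). Hence c = [2, 1, 3, 6, 9].
  Check: interpolating c through the α_i gives m(x) = 4 + 5·x (degree < 2) with m(α_i) = c_i for every i, so c is indeed a codeword.


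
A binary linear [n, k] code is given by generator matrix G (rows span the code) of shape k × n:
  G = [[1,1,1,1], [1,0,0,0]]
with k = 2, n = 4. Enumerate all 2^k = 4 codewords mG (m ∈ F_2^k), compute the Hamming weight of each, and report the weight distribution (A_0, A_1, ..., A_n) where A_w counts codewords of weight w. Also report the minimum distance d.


Weight distribution: A_0 = 1, A_1 = 1, A_3 = 1, A_4 = 1. Minimum distance d = 1.

Enumerate all 2^2 = 4 messages m ∈ F_2^2.
For each, compute codeword c = mG in F_2^4, then tally its weight.
  m = 00 → c = 0000, weight = 0.
  m = 10 → c = 1111, weight = 4.
  m = 01 → c = 1000, weight = 1.
  m = 11 → c = 0111, weight = 3.
Tally weights:
  weight 0: 1 codewords.
  weight 1: 1 codewords.
  weight 3: 1 codewords.
  weight 4: 1 codewords.
Minimum distance d = smallest w > 0 with A_w > 0 = 1.
Sanity: Σ A_w = 4 = 2^2 = 4 ✓.


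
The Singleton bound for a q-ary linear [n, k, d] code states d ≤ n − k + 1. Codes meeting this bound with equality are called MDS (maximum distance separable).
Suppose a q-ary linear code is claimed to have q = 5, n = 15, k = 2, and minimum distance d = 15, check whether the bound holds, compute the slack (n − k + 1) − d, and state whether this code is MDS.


Singleton RHS = n − k + 1 = 14, slack = -1, bound violated (no such code; not MDS).

Singleton bound: d ≤ n − k + 1.
Here n = 15, k = 2, so n − k + 1 = 14.
Given d = 15, check d ≤ 14: NO.
Slack = (n − k + 1) − d = -1.
The slack is negative: d = 15 exceeds n − k + 1 = 14 by 1, so the Singleton bound is violated and no linear [15, 2, 15]_5 code can exist. In particular it is not MDS (MDS requires d = n − k + 1 exactly).
Description: the claimed parameters are [15, 2, 15]_5; such a code would be impossible (violates the Singleton bound).


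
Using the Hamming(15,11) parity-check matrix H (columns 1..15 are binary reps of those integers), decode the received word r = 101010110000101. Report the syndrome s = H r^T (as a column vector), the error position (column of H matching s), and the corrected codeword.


s = (1, 0, 1, 0)^T, error position = 10, corrected codeword c = 101010110100101

Compute s = H r^T mod 2 one row at a time:
  s_1 = 1 + 0 + 0 + 0 + 0 + 1 + 0 + 1 = 3 ≡ 1 (mod 2).
  s_2 = 0 + 1 + 0 + 1 + 0 + 1 + 0 + 1 = 4 ≡ 0 (mod 2).
  s_3 = 0 + 1 + 0 + 1 + 0 + 0 + 0 + 1 = 3 ≡ 1 (mod 2).
  s_4 = 1 + 1 + 1 + 1 + 0 + 0 + 1 + 1 = 6 ≡ 0 (mod 2).
s = (1, 0, 1, 0)^T — this equals column 10 of H (binary 1010), so error is at position 10.
Correct: flip bit 10 of r = 101010110000101 to get c = 101010110100101.


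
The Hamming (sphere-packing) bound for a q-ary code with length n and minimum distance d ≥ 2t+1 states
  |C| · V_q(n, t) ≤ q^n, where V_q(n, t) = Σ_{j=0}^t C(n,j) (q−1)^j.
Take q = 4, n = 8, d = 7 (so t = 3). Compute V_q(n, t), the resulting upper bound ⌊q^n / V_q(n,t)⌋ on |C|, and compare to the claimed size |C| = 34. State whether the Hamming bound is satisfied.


V_q(n, t) = 1789, q^n = 65536, Hamming bound = 36, |C| = 34 ≤ bound (satisfied).

Step 1: Compute V_q(n, t) = Σ_{j=0}^3 C(n, j) (q−1)^j.
  j = 0: C(8,0)·(3)^0 = 1·1 = 1.
  j = 1: C(8,1)·(3)^1 = 8·3 = 24.
  j = 2: C(8,2)·(3)^2 = 28·9 = 252.
  j = 3: C(8,3)·(3)^3 = 56·27 = 1512.
  V_q(n, t) = 1 + 24 + 252 + 1512 = 1789.
Step 2: q^n = 4^8 = 65536.
Step 3: Hamming bound ⌊q^n / V_q(n,t)⌋ = ⌊65536/1789⌋ = 36.
Step 4: Compare |C| = 34 to 36: satisfied.
The claimed |C| lies below the Hamming bound.


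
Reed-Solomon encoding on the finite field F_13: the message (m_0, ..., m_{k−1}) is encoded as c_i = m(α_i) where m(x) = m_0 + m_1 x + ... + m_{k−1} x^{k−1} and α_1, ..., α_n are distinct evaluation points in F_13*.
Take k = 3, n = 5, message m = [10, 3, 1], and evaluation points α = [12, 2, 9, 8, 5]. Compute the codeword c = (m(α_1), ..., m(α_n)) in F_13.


c = [8, 7, 1, 7, 11]

Message polynomial: m(x) = 10 + 3·x + 1·x^2 (mod 13).
For each evaluation point α_i, compute m(α_i) mod 13:
  α_1 = 12: Horner steps 1 → 2 → 8, so m(12) = 8.
  α_2 = 2: Horner steps 1 → 5 → 7, so m(2) = 7.
  α_3 = 9: Horner steps 1 → 12 → 1, so m(9) = 1.
  α_4 = 8: Horner steps 1 → 11 → 7, so m(8) = 7.
  α_5 = 5: Horner steps 1 → 8 → 11, so m(5) = 11.
Codeword c = [8, 7, 1, 7, 11] ∈ F_13^5.


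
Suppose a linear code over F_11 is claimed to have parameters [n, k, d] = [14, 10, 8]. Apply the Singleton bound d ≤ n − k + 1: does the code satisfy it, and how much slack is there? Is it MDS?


Singleton RHS = n − k + 1 = 5, slack = -3, bound violated (no such code; not MDS).

Singleton bound: d ≤ n − k + 1.
Here n = 14, k = 10, so n − k + 1 = 5.
Given d = 8, check d ≤ 5: NO.
Slack = (n − k + 1) − d = -3.
The slack is negative: d = 8 exceeds n − k + 1 = 5 by 3, so the Singleton bound is violated and no linear [14, 10, 8]_11 code can exist. In particular it is not MDS (MDS requires d = n − k + 1 exactly).
Description: the claimed parameters are [14, 10, 8]_11; such a code would be impossible (violates the Singleton bound).


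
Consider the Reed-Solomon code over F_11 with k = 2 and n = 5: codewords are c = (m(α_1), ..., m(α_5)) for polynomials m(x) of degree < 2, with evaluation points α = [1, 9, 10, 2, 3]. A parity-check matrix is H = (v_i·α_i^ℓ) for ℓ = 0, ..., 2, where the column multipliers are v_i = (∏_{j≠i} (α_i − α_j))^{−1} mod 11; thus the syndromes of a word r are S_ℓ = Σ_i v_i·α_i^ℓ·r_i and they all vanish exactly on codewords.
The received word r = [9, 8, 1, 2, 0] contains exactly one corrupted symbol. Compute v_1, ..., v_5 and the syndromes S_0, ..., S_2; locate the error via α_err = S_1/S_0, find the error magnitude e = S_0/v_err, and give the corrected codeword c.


S = (7, 10, 8), error at position 5, error magnitude e = 5, c = [9, 8, 1, 2, 6].

Step 1: column multipliers v_i = (∏_{j≠i}(α_i − α_j))^{−1} mod 11.
  i = 1 (α = 1): (1−9)(1−10)(1−2)(1−3) = (−8)·(−9)·(−1)·(−2) = 144 ≡ 1, so v_1 = 1^{−1} = 1 (mod 11).
  i = 2 (α = 9): (9−1)(9−10)(9−2)(9−3) = 8·(−1)·7·6 = −336 ≡ 5, so v_2 = 5^{−1} = 9 (mod 11).
  i = 3 (α = 10): (10−1)(10−9)(10−2)(10−3) = 9·1·8·7 = 504 ≡ 9, so v_3 = 9^{−1} = 5 (mod 11).
  i = 4 (α = 2): (2−1)(2−9)(2−10)(2−3) = 1·(−7)·(−8)·(−1) = −56 ≡ 10, so v_4 = 10^{−1} = 10 (mod 11).
  i = 5 (α = 3): (3−1)(3−9)(3−10)(3−2) = 2·(−6)·(−7)·1 = 84 ≡ 7, so v_5 = 7^{−1} = 8 (mod 11).
  v = [1, 9, 5, 10, 8].
Step 2: syndromes of r = [9, 8, 1, 2, 0] (all sums mod 11).
  S_0 = Σ v_i r_i = 1·9 + 9·8 + 5·1 + 10·2 + 8·0 = 106 ≡ 7.
  S_1 = Σ v_i α_i r_i = 1·1·9 + 9·9·8 + 5·10·1 + 10·2·2 + 8·3·0 = 747 ≡ 10.
  α_i^2 mod 11 = [1, 4, 1, 4, 9].
  S_2 = Σ v_i α_i^2 r_i = 1·1·9 + 9·4·8 + 5·1·1 + 10·4·2 + 8·9·0 = 382 ≡ 8.
  S = (7, 10, 8) ≠ 0, so r is not a codeword (an error is present).
Step 3: locate the error. For a single error e at position i, S_ℓ = v_i·e·α_i^ℓ, so α_err = S_1/S_0.
  S_0^{−1} = 7^{−1} = 8 (mod 11), so α_err = 10·8 = 80 ≡ 3 = α_5. Error position i = 5.
  Consistency check: S_2/S_1 = 8·10 = 80 ≡ 3 = α_err ✓ (single-error assumption holds).
Step 4: error magnitude e = S_0/v_5 = S_0·∏_{j≠5}(α_5 − α_j) = 7·7 = 49 ≡ 5 (mod 11).
Step 5: correct position 5: c_5 = r_5 − e = 0 − 5 ≡ 6 (mod 11). Hence c = [9, 8, 1, 2, 6].
  Check: interpolating c through the α_i gives m(x) = 5 + 4·x (degree < 2) with m(α_i) = c_i for every i, so c is indeed a codeword.


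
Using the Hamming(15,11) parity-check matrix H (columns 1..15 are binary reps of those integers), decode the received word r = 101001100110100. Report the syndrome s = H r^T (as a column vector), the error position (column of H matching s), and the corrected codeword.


s = (1, 1, 1, 1)^T, error position = 15, corrected codeword c = 101001100110101

Compute s = H r^T mod 2 one row at a time:
  s_1 = 0 + 0 + 1 + 1 + 0 + 1 + 0 + 0 = 3 ≡ 1 (mod 2).
  s_2 = 0 + 0 + 1 + 1 + 0 + 1 + 0 + 0 = 3 ≡ 1 (mod 2).
  s_3 = 0 + 1 + 1 + 1 + 1 + 1 + 0 + 0 = 5 ≡ 1 (mod 2).
  s_4 = 1 + 1 + 0 + 1 + 0 + 1 + 1 + 0 = 5 ≡ 1 (mod 2).
s = (1, 1, 1, 1)^T — this equals column 15 of H (binary 1111), so error is at position 15.
Correct: flip bit 15 of r = 101001100110100 to get c = 101001100110101.


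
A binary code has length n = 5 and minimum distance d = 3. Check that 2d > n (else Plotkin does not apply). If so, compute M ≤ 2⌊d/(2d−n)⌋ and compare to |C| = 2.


Plotkin bound M ≤ 6; given |C| = 2 ≤ bound (satisfied).

Check applicability: 2d = 6, n = 5.
2d − n = 1 > 0, so Plotkin applies.
Compute d/(2d−n) = 3/1 ≈ 3.0000.
⌊d/(2d−n)⌋ = 3.
Plotkin bound: M ≤ 2·3 = 6.
Given |C| = 2, check: satisfied.
This |C| is below the Plotkin bound.


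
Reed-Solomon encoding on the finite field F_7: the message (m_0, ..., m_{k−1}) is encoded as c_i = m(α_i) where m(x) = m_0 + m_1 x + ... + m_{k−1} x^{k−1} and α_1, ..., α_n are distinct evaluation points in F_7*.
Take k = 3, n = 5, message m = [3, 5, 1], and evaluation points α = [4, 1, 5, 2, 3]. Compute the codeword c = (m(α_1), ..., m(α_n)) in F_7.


c = [4, 2, 4, 3, 6]

Message polynomial: m(x) = 3 + 5·x + 1·x^2 (mod 7).
For each evaluation point α_i, compute m(α_i) mod 7:
  α_1 = 4: Horner steps 1 → 2 → 4, so m(4) = 4.
  α_2 = 1: Horner steps 1 → 6 → 2, so m(1) = 2.
  α_3 = 5: Horner steps 1 → 3 → 4, so m(5) = 4.
  α_4 = 2: Horner steps 1 → 0 → 3, so m(2) = 3.
  α_5 = 3: Horner steps 1 → 1 → 6, so m(3) = 6.
Codeword c = [4, 2, 4, 3, 6] ∈ F_7^5.


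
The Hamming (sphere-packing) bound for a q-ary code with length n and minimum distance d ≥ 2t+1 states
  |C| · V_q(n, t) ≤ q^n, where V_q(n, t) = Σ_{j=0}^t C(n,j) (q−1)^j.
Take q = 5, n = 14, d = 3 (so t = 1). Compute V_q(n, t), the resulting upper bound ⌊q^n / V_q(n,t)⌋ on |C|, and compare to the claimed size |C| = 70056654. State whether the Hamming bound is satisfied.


V_q(n, t) = 57, q^n = 6103515625, Hamming bound = 107079221, |C| = 70056654 ≤ bound (satisfied).

Step 1: Compute V_q(n, t) = Σ_{j=0}^1 C(n, j) (q−1)^j.
  j = 0: C(14,0)·(4)^0 = 1·1 = 1.
  j = 1: C(14,1)·(4)^1 = 14·4 = 56.
  V_q(n, t) = 1 + 56 = 57.
Step 2: q^n = 5^14 = 6103515625.
Step 3: Hamming bound ⌊q^n / V_q(n,t)⌋ = ⌊6103515625/57⌋ = 107079221.
Step 4: Compare |C| = 70056654 to 107079221: satisfied.
The claimed |C| lies below the Hamming bound.


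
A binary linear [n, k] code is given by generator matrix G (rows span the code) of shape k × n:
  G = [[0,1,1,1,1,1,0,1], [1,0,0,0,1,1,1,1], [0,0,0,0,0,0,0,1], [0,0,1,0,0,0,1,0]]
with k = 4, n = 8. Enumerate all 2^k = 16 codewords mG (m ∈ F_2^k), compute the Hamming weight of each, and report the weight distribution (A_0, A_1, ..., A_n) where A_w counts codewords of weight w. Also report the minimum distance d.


Weight distribution: A_0 = 1, A_1 = 1, A_2 = 1, A_3 = 2, A_4 = 3, A_5 = 5, A_6 = 3. Minimum distance d = 1.

Enumerate all 2^4 = 16 messages m ∈ F_2^4.
For each, compute codeword c = mG in F_2^8, then tally its weight.
  m = 0000 → c = 00000000, weight = 0.
  m = 1000 → c = 01111101, weight = 6.
  m = 0100 → c = 10001111, weight = 5.
  m = 1100 → c = 11110010, weight = 5.
  m = 0010 → c = 00000001, weight = 1.
  m = 1010 → c = 01111100, weight = 5.
  m = 0110 → c = 10001110, weight = 4.
  m = 1110 → c = 11110011, weight = 6.
  m = 0001 → c = 00100010, weight = 2.
  m = 1001 → c = 01011111, weight = 6.
  m = 0101 → c = 10101101, weight = 5.
  m = 1101 → c = 11010000, weight = 3.
  m = 0011 → c = 00100011, weight = 3.
  m = 1011 → c = 01011110, weight = 5.
  m = 0111 → c = 10101100, weight = 4.
  m = 1111 → c = 11010001, weight = 4.
Tally weights:
  weight 0: 1 codewords.
  weight 1: 1 codewords.
  weight 2: 1 codewords.
  weight 3: 2 codewords.
  weight 4: 3 codewords.
  weight 5: 5 codewords.
  weight 6: 3 codewords.
Minimum distance d = smallest w > 0 with A_w > 0 = 1.
Sanity: Σ A_w = 16 = 2^4 = 16 ✓.


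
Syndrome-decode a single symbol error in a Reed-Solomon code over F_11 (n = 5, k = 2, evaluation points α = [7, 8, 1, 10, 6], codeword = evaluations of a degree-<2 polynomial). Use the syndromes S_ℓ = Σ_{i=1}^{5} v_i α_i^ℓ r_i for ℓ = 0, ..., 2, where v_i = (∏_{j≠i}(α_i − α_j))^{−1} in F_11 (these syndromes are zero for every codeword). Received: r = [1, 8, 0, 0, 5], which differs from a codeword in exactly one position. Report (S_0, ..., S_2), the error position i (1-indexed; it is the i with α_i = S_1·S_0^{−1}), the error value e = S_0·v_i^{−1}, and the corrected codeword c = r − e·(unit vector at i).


S = (7, 7, 7), error at position 3, error magnitude e = 8, c = [1, 8, 3, 0, 5].

Step 1: column multipliers v_i = (∏_{j≠i}(α_i − α_j))^{−1} mod 11.
  i = 1 (α = 7): (7−8)(7−1)(7−10)(7−6) = (−1)·6·(−3)·1 = 18 ≡ 7, so v_1 = 7^{−1} = 8 (mod 11).
  i = 2 (α = 8): (8−7)(8−1)(8−10)(8−6) = 1·7·(−2)·2 = −28 ≡ 5, so v_2 = 5^{−1} = 9 (mod 11).
  i = 3 (α = 1): (1−7)(1−8)(1−10)(1−6) = (−6)·(−7)·(−9)·(−5) = 1890 ≡ 9, so v_3 = 9^{−1} = 5 (mod 11).
  i = 4 (α = 10): (10−7)(10−8)(10−1)(10−6) = 3·2·9·4 = 216 ≡ 7, so v_4 = 7^{−1} = 8 (mod 11).
  i = 5 (α = 6): (6−7)(6−8)(6−1)(6−10) = (−1)·(−2)·5·(−4) = −40 ≡ 4, so v_5 = 4^{−1} = 3 (mod 11).
  v = [8, 9, 5, 8, 3].
Step 2: syndromes of r = [1, 8, 0, 0, 5] (all sums mod 11).
  S_0 = Σ v_i r_i = 8·1 + 9·8 + 5·0 + 8·0 + 3·5 = 95 ≡ 7.
  S_1 = Σ v_i α_i r_i = 8·7·1 + 9·8·8 + 5·1·0 + 8·10·0 + 3·6·5 = 722 ≡ 7.
  α_i^2 mod 11 = [5, 9, 1, 1, 3].
  S_2 = Σ v_i α_i^2 r_i = 8·5·1 + 9·9·8 + 5·1·0 + 8·1·0 + 3·3·5 = 733 ≡ 7.
  S = (7, 7, 7) ≠ 0, so r is not a codeword (an error is present).
Step 3: locate the error. For a single error e at position i, S_ℓ = v_i·e·α_i^ℓ, so α_err = S_1/S_0.
  S_0^{−1} = 7^{−1} = 8 (mod 11), so α_err = 7·8 = 56 ≡ 1 = α_3. Error position i = 3.
  Consistency check: S_2/S_1 = 7·8 = 56 ≡ 1 = α_err ✓ (single-error assumption holds).
Step 4: error magnitude e = S_0/v_3 = S_0·∏_{j≠3}(α_3 − α_j) = 7·9 = 63 ≡ 8 (mod 11).
Step 5: correct position 3: c_3 = r_3 − e = 0 − 8 ≡ 3 (mod 11). Hence c = [1, 8, 3, 0, 5].
  Check: interpolating c through the α_i gives m(x) = 7 + 7·x (degree < 2) with m(α_i) = c_i for every i, so c is indeed a codeword.


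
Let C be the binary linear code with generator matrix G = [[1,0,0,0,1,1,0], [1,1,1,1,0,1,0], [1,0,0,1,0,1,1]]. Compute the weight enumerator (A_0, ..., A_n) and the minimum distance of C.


Weight distribution: A_0 = 1, A_3 = 3, A_4 = 2, A_5 = 1, A_6 = 1. Minimum distance d = 3.

Enumerate all 2^3 = 8 messages m ∈ F_2^3.
For each, compute codeword c = mG in F_2^7, then tally its weight.
  m = 000 → c = 0000000, weight = 0.
  m = 100 → c = 1000110, weight = 3.
  m = 010 → c = 1111010, weight = 5.
  m = 110 → c = 0111100, weight = 4.
  m = 001 → c = 1001011, weight = 4.
  m = 101 → c = 0001101, weight = 3.
  m = 011 → c = 0110001, weight = 3.
  m = 111 → c = 1110111, weight = 6.
Tally weights:
  weight 0: 1 codewords.
  weight 3: 3 codewords.
  weight 4: 2 codewords.
  weight 5: 1 codewords.
  weight 6: 1 codewords.
Minimum distance d = smallest w > 0 with A_w > 0 = 3.
Sanity: Σ A_w = 8 = 2^3 = 8 ✓.


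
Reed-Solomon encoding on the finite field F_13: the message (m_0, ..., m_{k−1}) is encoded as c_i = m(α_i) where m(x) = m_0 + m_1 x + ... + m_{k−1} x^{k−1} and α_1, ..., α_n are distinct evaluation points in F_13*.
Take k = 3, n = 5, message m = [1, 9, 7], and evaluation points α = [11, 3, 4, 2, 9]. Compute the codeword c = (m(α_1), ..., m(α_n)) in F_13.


c = [11, 0, 6, 8, 12]

Message polynomial: m(x) = 1 + 9·x + 7·x^2 (mod 13).
For each evaluation point α_i, compute m(α_i) mod 13:
  α_1 = 11: Horner steps 7 → 8 → 11, so m(11) = 11.
  α_2 = 3: Horner steps 7 → 4 → 0, so m(3) = 0.
  α_3 = 4: Horner steps 7 → 11 → 6, so m(4) = 6.
  α_4 = 2: Horner steps 7 → 10 → 8, so m(2) = 8.
  α_5 = 9: Horner steps 7 → 7 → 12, so m(9) = 12.
Codeword c = [11, 0, 6, 8, 12] ∈ F_13^5.


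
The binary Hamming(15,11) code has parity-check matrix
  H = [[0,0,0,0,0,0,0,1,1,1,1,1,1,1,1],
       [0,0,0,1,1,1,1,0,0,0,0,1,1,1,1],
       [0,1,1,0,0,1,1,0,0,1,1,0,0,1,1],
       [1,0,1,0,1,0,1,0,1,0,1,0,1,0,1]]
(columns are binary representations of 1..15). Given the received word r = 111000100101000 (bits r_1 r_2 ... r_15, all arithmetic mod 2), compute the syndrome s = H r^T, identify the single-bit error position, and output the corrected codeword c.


s = (0, 0, 0, 1)^T, error position = 1, corrected codeword c = 011000100101000

Compute s = H r^T mod 2 one row at a time:
  s_1 = 0 + 0 + 1 + 0 + 1 + 0 + 0 + 0 = 2 ≡ 0 (mod 2).
  s_2 = 0 + 0 + 0 + 1 + 1 + 0 + 0 + 0 = 2 ≡ 0 (mod 2).
  s_3 = 1 + 1 + 0 + 1 + 1 + 0 + 0 + 0 = 4 ≡ 0 (mod 2).
  s_4 = 1 + 1 + 0 + 1 + 0 + 0 + 0 + 0 = 3 ≡ 1 (mod 2).
s = (0, 0, 0, 1)^T — this equals column 1 of H (binary 0001), so error is at position 1.
Correct: flip bit 1 of r = 111000100101000 to get c = 011000100101000.


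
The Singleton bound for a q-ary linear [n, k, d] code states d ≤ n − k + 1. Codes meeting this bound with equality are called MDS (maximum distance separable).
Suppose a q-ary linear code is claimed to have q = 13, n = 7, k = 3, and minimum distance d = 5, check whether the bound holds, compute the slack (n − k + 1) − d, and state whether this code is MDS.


Singleton RHS = n − k + 1 = 5, slack = 0, bound satisfied, MDS.

Singleton bound: d ≤ n − k + 1.
Here n = 7, k = 3, so n − k + 1 = 5.
Given d = 5, check d ≤ 5: YES.
Slack = (n − k + 1) − d = 0.
The code is MDS (slack = 0).
Description: the claimed parameters are [7, 3, 5]_13; such a code would be MDS (meets Singleton bound).


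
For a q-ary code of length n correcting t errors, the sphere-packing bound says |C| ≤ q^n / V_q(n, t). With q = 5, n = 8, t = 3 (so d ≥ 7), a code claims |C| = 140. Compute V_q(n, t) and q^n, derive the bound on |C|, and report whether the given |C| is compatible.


V_q(n, t) = 4065, q^n = 390625, Hamming bound = 96, |C| = 140 > bound (violated).

Step 1: Compute V_q(n, t) = Σ_{j=0}^3 C(n, j) (q−1)^j.
  j = 0: C(8,0)·(4)^0 = 1·1 = 1.
  j = 1: C(8,1)·(4)^1 = 8·4 = 32.
  j = 2: C(8,2)·(4)^2 = 28·16 = 448.
  j = 3: C(8,3)·(4)^3 = 56·64 = 3584.
  V_q(n, t) = 1 + 32 + 448 + 3584 = 4065.
Step 2: q^n = 5^8 = 390625.
Step 3: Hamming bound ⌊q^n / V_q(n,t)⌋ = ⌊390625/4065⌋ = 96.
Step 4: Compare |C| = 140 to 96: violated.
The claimed |C| lies above the Hamming bound, so no 5-ary code of length 8 with d ≥ 7 can have 140 codewords.


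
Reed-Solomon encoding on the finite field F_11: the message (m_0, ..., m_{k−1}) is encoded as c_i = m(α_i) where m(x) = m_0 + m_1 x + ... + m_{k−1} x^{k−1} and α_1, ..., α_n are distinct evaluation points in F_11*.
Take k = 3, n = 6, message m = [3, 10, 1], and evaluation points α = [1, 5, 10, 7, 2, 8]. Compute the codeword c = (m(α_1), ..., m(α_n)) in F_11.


c = [3, 1, 5, 1, 5, 4]

Message polynomial: m(x) = 3 + 10·x + 1·x^2 (mod 11).
For each evaluation point α_i, compute m(α_i) mod 11:
  α_1 = 1: Horner steps 1 → 0 → 3, so m(1) = 3.
  α_2 = 5: Horner steps 1 → 4 → 1, so m(5) = 1.
  α_3 = 10: Horner steps 1 → 9 → 5, so m(10) = 5.
  α_4 = 7: Horner steps 1 → 6 → 1, so m(7) = 1.
  α_5 = 2: Horner steps 1 → 1 → 5, so m(2) = 5.
  α_6 = 8: Horner steps 1 → 7 → 4, so m(8) = 4.
Codeword c = [3, 1, 5, 1, 5, 4] ∈ F_11^6.


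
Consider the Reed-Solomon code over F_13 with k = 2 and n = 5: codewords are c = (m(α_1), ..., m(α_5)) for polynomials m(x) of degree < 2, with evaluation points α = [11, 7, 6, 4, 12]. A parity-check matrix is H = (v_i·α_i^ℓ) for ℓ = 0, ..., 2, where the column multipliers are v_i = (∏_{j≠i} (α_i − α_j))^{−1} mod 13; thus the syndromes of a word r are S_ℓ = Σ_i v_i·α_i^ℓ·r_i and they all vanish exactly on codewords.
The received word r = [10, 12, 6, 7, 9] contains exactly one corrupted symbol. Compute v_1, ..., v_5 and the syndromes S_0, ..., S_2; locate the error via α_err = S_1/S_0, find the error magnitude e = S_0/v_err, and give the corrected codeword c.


S = (1, 12, 1), error at position 5, error magnitude e = 6, c = [10, 12, 6, 7, 3].

Step 1: column multipliers v_i = (∏_{j≠i}(α_i − α_j))^{−1} mod 13.
  i = 1 (α = 11): (11−7)(11−6)(11−4)(11−12) = 4·5·7·(−1) = −140 ≡ 3, so v_1 = 3^{−1} = 9 (mod 13).
  i = 2 (α = 7): (7−11)(7−6)(7−4)(7−12) = (−4)·1·3·(−5) = 60 ≡ 8, so v_2 = 8^{−1} = 5 (mod 13).
  i = 3 (α = 6): (6−11)(6−7)(6−4)(6−12) = (−5)·(−1)·2·(−6) = −60 ≡ 5, so v_3 = 5^{−1} = 8 (mod 13).
  i = 4 (α = 4): (4−11)(4−7)(4−6)(4−12) = (−7)·(−3)·(−2)·(−8) = 336 ≡ 11, so v_4 = 11^{−1} = 6 (mod 13).
  i = 5 (α = 12): (12−11)(12−7)(12−6)(12−4) = 1·5·6·8 = 240 ≡ 6, so v_5 = 6^{−1} = 11 (mod 13).
  v = [9, 5, 8, 6, 11].
Step 2: syndromes of r = [10, 12, 6, 7, 9] (all sums mod 13).
  S_0 = Σ v_i r_i = 9·10 + 5·12 + 8·6 + 6·7 + 11·9 = 339 ≡ 1.
  S_1 = Σ v_i α_i r_i = 9·11·10 + 5·7·12 + 8·6·6 + 6·4·7 + 11·12·9 = 3054 ≡ 12.
  α_i^2 mod 13 = [4, 10, 10, 3, 1].
  S_2 = Σ v_i α_i^2 r_i = 9·4·10 + 5·10·12 + 8·10·6 + 6·3·7 + 11·1·9 = 1665 ≡ 1.
  S = (1, 12, 1) ≠ 0, so r is not a codeword (an error is present).
Step 3: locate the error. For a single error e at position i, S_ℓ = v_i·e·α_i^ℓ, so α_err = S_1/S_0.
  S_0^{−1} = 1^{−1} = 1 (mod 13), so α_err = 12·1 = 12 ≡ 12 = α_5. Error position i = 5.
  Consistency check: S_2/S_1 = 1·12 = 12 ≡ 12 = α_err ✓ (single-error assumption holds).
Step 4: error magnitude e = S_0/v_5 = S_0·∏_{j≠5}(α_5 − α_j) = 1·6 = 6 ≡ 6 (mod 13).
Step 5: correct position 5: c_5 = r_5 − e = 9 − 6 ≡ 3 (mod 13). Hence c = [10, 12, 6, 7, 3].
  Check: interpolating c through the α_i gives m(x) = 9 + 6·x (degree < 2) with m(α_i) = c_i for every i, so c is indeed a codeword.


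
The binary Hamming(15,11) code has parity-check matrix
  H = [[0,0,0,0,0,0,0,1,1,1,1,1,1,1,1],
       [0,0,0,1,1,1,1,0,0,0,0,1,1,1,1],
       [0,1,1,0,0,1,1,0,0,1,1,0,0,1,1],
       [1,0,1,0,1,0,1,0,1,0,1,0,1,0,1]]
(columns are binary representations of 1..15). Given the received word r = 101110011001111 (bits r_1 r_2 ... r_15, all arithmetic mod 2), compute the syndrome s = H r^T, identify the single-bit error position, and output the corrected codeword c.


s = (0, 0, 1, 0)^T, error position = 2, corrected codeword c = 111110011001111

Compute s = H r^T mod 2 one row at a time:
  s_1 = 1 + 1 + 0 + 0 + 1 + 1 + 1 + 1 = 6 ≡ 0 (mod 2).
  s_2 = 1 + 1 + 0 + 0 + 1 + 1 + 1 + 1 = 6 ≡ 0 (mod 2).
  s_3 = 0 + 1 + 0 + 0 + 0 + 0 + 1 + 1 = 3 ≡ 1 (mod 2).
  s_4 = 1 + 1 + 1 + 0 + 1 + 0 + 1 + 1 = 6 ≡ 0 (mod 2).
s = (0, 0, 1, 0)^T — this equals column 2 of H (binary 0010), so error is at position 2.
Correct: flip bit 2 of r = 101110011001111 to get c = 111110011001111.


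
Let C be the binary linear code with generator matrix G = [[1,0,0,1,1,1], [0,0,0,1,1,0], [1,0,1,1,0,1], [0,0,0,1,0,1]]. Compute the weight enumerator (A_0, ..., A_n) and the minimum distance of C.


Weight distribution: A_0 = 1, A_2 = 10, A_4 = 5. Minimum distance d = 2.

Enumerate all 2^4 = 16 messages m ∈ F_2^4.
For each, compute codeword c = mG in F_2^6, then tally its weight.
  m = 0000 → c = 000000, weight = 0.
  m = 1000 → c = 100111, weight = 4.
  m = 0100 → c = 000110, weight = 2.
  m = 1100 → c = 100001, weight = 2.
  m = 0010 → c = 101101, weight = 4.
  m = 1010 → c = 001010, weight = 2.
  m = 0110 → c = 101011, weight = 4.
  m = 1110 → c = 001100, weight = 2.
  m = 0001 → c = 000101, weight = 2.
  m = 1001 → c = 100010, weight = 2.
  m = 0101 → c = 000011, weight = 2.
  m = 1101 → c = 100100, weight = 2.
  m = 0011 → c = 101000, weight = 2.
  m = 1011 → c = 001111, weight = 4.
  m = 0111 → c = 101110, weight = 4.
  m = 1111 → c = 001001, weight = 2.
Tally weights:
  weight 0: 1 codewords.
  weight 2: 10 codewords.
  weight 4: 5 codewords.
Minimum distance d = smallest w > 0 with A_w > 0 = 2.
Sanity: Σ A_w = 16 = 2^4 = 16 ✓.


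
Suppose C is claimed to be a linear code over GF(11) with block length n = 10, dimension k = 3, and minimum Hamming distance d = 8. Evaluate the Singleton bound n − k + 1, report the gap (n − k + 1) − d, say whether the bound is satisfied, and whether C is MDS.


Singleton RHS = n − k + 1 = 8, slack = 0, bound satisfied, MDS.

Singleton bound: d ≤ n − k + 1.
Here n = 10, k = 3, so n − k + 1 = 8.
Given d = 8, check d ≤ 8: YES.
Slack = (n − k + 1) − d = 0.
The code is MDS (slack = 0).
Description: the claimed parameters are [10, 3, 8]_11; such a code would be MDS (meets Singleton bound).


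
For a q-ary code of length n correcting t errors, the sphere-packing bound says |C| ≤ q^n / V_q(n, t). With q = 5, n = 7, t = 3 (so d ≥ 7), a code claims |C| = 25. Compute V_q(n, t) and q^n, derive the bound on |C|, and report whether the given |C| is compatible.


V_q(n, t) = 2605, q^n = 78125, Hamming bound = 29, |C| = 25 ≤ bound (satisfied).

Step 1: Compute V_q(n, t) = Σ_{j=0}^3 C(n, j) (q−1)^j.
  j = 0: C(7,0)·(4)^0 = 1·1 = 1.
  j = 1: C(7,1)·(4)^1 = 7·4 = 28.
  j = 2: C(7,2)·(4)^2 = 21·16 = 336.
  j = 3: C(7,3)·(4)^3 = 35·64 = 2240.
  V_q(n, t) = 1 + 28 + 336 + 2240 = 2605.
Step 2: q^n = 5^7 = 78125.
Step 3: Hamming bound ⌊q^n / V_q(n,t)⌋ = ⌊78125/2605⌋ = 29.
Step 4: Compare |C| = 25 to 29: satisfied.
The claimed |C| lies below the Hamming bound.


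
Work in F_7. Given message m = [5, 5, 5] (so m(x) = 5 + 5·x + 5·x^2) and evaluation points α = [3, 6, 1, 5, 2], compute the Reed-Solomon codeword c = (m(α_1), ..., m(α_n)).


c = [2, 5, 1, 1, 0]

Message polynomial: m(x) = 5 + 5·x + 5·x^2 (mod 7).
For each evaluation point α_i, compute m(α_i) mod 7:
  α_1 = 3: Horner steps 5 → 6 → 2, so m(3) = 2.
  α_2 = 6: Horner steps 5 → 0 → 5, so m(6) = 5.
  α_3 = 1: Horner steps 5 → 3 → 1, so m(1) = 1.
  α_4 = 5: Horner steps 5 → 2 → 1, so m(5) = 1.
  α_5 = 2: Horner steps 5 → 1 → 0, so m(2) = 0.
Codeword c = [2, 5, 1, 1, 0] ∈ F_7^5.


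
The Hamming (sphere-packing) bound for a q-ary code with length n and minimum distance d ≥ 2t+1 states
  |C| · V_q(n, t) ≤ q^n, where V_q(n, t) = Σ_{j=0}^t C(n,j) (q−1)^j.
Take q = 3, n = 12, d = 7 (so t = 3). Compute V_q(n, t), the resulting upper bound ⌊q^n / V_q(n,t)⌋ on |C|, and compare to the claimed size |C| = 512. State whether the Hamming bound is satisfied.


V_q(n, t) = 2049, q^n = 531441, Hamming bound = 259, |C| = 512 > bound (violated).

Step 1: Compute V_q(n, t) = Σ_{j=0}^3 C(n, j) (q−1)^j.
  j = 0: C(12,0)·(2)^0 = 1·1 = 1.
  j = 1: C(12,1)·(2)^1 = 12·2 = 24.
  j = 2: C(12,2)·(2)^2 = 66·4 = 264.
  j = 3: C(12,3)·(2)^3 = 220·8 = 1760.
  V_q(n, t) = 1 + 24 + 264 + 1760 = 2049.
Step 2: q^n = 3^12 = 531441.
Step 3: Hamming bound ⌊q^n / V_q(n,t)⌋ = ⌊531441/2049⌋ = 259.
Step 4: Compare |C| = 512 to 259: violated.
The claimed |C| lies above the Hamming bound, so no 3-ary code of length 12 with d ≥ 7 can have 512 codewords.


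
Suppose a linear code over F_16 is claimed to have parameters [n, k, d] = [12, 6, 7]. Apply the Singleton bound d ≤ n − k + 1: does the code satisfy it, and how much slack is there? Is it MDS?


Singleton RHS = n − k + 1 = 7, slack = 0, bound satisfied, MDS.

Singleton bound: d ≤ n − k + 1.
Here n = 12, k = 6, so n − k + 1 = 7.
Given d = 7, check d ≤ 7: YES.
Slack = (n − k + 1) − d = 0.
The code is MDS (slack = 0).
Description: the claimed parameters are [12, 6, 7]_16; such a code would be MDS (meets Singleton bound).
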